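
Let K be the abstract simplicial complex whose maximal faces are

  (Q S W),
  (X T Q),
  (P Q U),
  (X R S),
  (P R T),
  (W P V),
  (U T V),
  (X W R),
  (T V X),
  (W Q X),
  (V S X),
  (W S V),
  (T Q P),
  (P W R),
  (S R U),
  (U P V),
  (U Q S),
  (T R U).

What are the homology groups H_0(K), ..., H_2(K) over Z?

K has 9 vertices, 27 edges, 18 triangles.
rank ∂_0 = 0, rank ∂_1 = 8 ⇒ b_0 = 9 − 0 − 8 = 1; all invariant factors of ∂_1 are 1 so no torsion. So H_0 ≅ Z.
rank ∂_1 = 8, rank ∂_2 = 18 ⇒ b_1 = 27 − 8 − 18 = 1; ∂_2 has invariant factor(s) [2] giving torsion. So H_1 ≅ Z ⊕ Z/2.
rank ∂_2 = 18, rank ∂_3 = 0 ⇒ b_2 = 18 − 18 − 0 = 0. So H_2 ≅ 0.

H_0 ≅ Z,  H_1 ≅ Z ⊕ Z/2,  H_2 = 0.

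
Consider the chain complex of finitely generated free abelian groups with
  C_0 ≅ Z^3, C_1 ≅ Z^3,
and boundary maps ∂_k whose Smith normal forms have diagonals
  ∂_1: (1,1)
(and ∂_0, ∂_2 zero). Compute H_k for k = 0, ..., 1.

H_0 = Z,  H_1 = Z.

H_0: b_0 = 3 − 0 − 2 = 1; torsion from ∂_1 factors > 1: none. So H_0 = Z.
H_1: b_1 = 3 − 2 − 0 = 1; torsion from ∂_2 factors > 1: none. So H_1 = Z.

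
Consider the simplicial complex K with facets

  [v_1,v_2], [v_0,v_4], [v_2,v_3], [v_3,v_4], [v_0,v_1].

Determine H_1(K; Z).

H_1 = Z.

Take the total order v_0 < v_1 < v_2 < v_3 < v_4 on the vertex set. Then K (dimension 1) consists of the simplices:

  0-simplices (5): [v_0], [v_1], [v_2], [v_3], [v_4]
  1-simplices (5): [v_0,v_1], [v_0,v_4], [v_1,v_2], [v_2,v_3], [v_3,v_4]

Hence C_0 ≅ Z^5, C_1 ≅ Z^5.

The boundary map ∂_1: C_1 → C_0 sends each edge [p,q] (with p < q) to q − p. For instance
  ∂[v_0,v_1] = [v_1] − [v_0].
The 5×5 boundary matrix has rank 4 and Smith normal form diag(1,1,1,1).

Reading off H_k = ker ∂_k / im ∂_{k+1}:

  H_1: rank ker ∂_1 − rank ∂_2 = (5 − 4) − 0 = 1, and there is no ∂_2, so H_1 = Z.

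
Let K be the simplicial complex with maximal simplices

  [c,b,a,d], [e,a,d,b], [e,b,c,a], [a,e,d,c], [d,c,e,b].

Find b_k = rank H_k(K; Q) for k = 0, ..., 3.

b_0 = 1, b_1 = 0, b_2 = 0, b_3 = 1.

Fix the vertex order a < b < c < d < e and write every simplex with vertices in increasing order. Then dim K = 3 and the simplices of K are:

  0-simplices (5): a, b, c, d, e
  1-simplices (10): ab, ac, ad, ae, bc, bd, be, cd, ce, de
  2-simplices (10): abc, abd, abe, acd, ace, ade, bcd, bce, bde, cde
  3-simplices (5): abcd, abce, abde, acde, bcde

so the chain groups are C_0 ≅ Z^5, C_1 ≅ Z^10, C_2 ≅ Z^10, C_3 ≅ Z^5.

∂_1: C_1 → C_0 is given by ∂[p,q] = [q] − [p].
This gives a 5×10 integer matrix of rank 4; reducing to Smith normal form yields diagonal entries (1,1,1,1).

Boundary ∂_2: C_2 → C_1 acts by ∂[p,q,r] = [q,r] − [p,r] + [p,q]. For instance
  ∂abc = bc − ac + ab,
  ∂ace = ce − ae + ac.
The resulting 10×10 matrix has rank 6, and its Smith normal form has invariant factors (1,1,1,1,1,1).

∂_3: C_3 → C_2 sends each 3-simplex σ to the alternating sum Σ_i (−1)^i (σ with its i-th vertex removed). For instance
  ∂bcde = cde − bde + bce − bcd,
  ∂acde = cde − ade + ace − acd.
The resulting 10×5 matrix has rank 4, and its Smith normal form has invariant factors (1,1,1,1).

Now H_k = ker ∂_k / im ∂_{k+1}, so:

  H_0: rank C_0 − rank ∂_1 = 5 − 4 = 1, and the invariant factors of ∂_1 are all 1, so H_0 = Z.
  H_1: rank ker ∂_1 − rank ∂_2 = (10 − 4) − 6 = 0, and the invariant factors of ∂_2 are all 1, so H_1 = 0.
  H_2: rank ker ∂_2 − rank ∂_3 = (10 − 6) − 4 = 0, and the invariant factors of ∂_3 are all 1, so H_2 = 0.
  H_3: rank ker ∂_3 − rank ∂_4 = (5 − 4) − 0 = 1, and there is no ∂_4, so H_3 = Z.

Hence the Betti numbers are b_0 = 1, b_1 = 0, b_2 = 0, b_3 = 1.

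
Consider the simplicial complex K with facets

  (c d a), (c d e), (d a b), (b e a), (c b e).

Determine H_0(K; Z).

Take the total order a < b < c < d < e on the vertex set. Then K (dimension 2) consists of the simplices:

  0-simplices (5): a, b, c, d, e
  1-simplices (10): ab, ac, ad, ae, bc, bd, be, cd, ce, de
  2-simplices (5): abd, abe, acd, bce, cde

so the chain groups are C_0 ≅ Z^5, C_1 ≅ Z^10, C_2 ≅ Z^5.

The boundary map ∂_1: C_1 → C_0 maps an edge to its endpoints' difference, ∂[p,q] = q − p. For instance
  ∂ae = e − a.
This gives a 5×10 integer matrix of rank 4; reducing to Smith normal form yields diagonal entries (1,1,1,1).

∂_2: C_2 → C_1 sends each 2-simplex [p,q,r] to [q,r] − [p,r] + [p,q]. For instance
  ∂bce = ce − be + bc,
  ∂cde = de − ce + cd.
As a 10×5 matrix over Z this has rank 5, with invariant factors (1,1,1,1,1).

Computing H_k = (kernel of ∂_k) / (image of ∂_{k+1}):

  H_0: rank C_0 − rank ∂_1 = 5 − 4 = 1, and the invariant factors of ∂_1 are all 1, so H_0 ≅ Z.

(K is a triangulation of the Möbius band.)

H_0 = Z.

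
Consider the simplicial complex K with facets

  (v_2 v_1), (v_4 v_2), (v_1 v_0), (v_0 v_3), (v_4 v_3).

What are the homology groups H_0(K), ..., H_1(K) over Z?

Take the total order v_0 < v_1 < v_2 < v_3 < v_4 on the vertex set. Then K (dimension 1) consists of the simplices:

  0-simplices (5): [v_0], [v_1], [v_2], [v_3], [v_4]
  1-simplices (5): [v_0,v_1], [v_0,v_3], [v_1,v_2], [v_2,v_4], [v_3,v_4]

giving chain groups C_0 ≅ Z^5, C_1 ≅ Z^5.

Boundary ∂_1: C_1 → C_0 maps an edge to its endpoints' difference, ∂[p,q] = q − p. For instance
  ∂[v_2,v_4] = [v_4] − [v_2].
The resulting 5×5 matrix has rank 4, and its Smith normal form has invariant factors (1,1,1,1).

Computing H_k = (kernel of ∂_k) / (image of ∂_{k+1}):

  H_0: rank C_0 − rank ∂_1 = 5 − 4 = 1, and the invariant factors of ∂_1 are all 1, so H_0 ≅ Z.
  H_1: rank ker ∂_1 − rank ∂_2 = (5 − 4) − 0 = 1, and there is no ∂_2, so H_1 ≅ Z.

H_0 ≅ Z,  H_1 ≅ Z.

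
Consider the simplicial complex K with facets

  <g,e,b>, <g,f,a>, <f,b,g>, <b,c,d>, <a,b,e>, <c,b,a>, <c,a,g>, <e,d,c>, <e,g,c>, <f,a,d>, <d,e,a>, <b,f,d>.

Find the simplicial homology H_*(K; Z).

H_0 ≅ Z,  H_1 ≅ Z_2,  H_2 = 0.

Order the vertices as a < b < c < d < e < f < g. Listing each simplex with vertices in this order, K has dimension 2 with simplices:

  0-simplices (7): a, b, c, d, e, f, g
  1-simplices (18): ab, ac, ad, ae, af, ag, bc, bd, be, bf, bg, cd, ce, cg, de, df, eg, fg
  2-simplices (12): abc, abe, acg, ade, adf, afg, bcd, bdf, beg, bfg, cde, ceg

giving chain groups C_0 ≅ Z^7, C_1 ≅ Z^18, C_2 ≅ Z^12.

Boundary ∂_1: C_1 → C_0 maps an edge to its endpoints' difference, ∂[p,q] = q − p.
The resulting 7×18 matrix has rank 6, and its Smith normal form has invariant factors (1,1,1,1,1,1).

Boundary ∂_2: C_2 → C_1 sends each 2-simplex [p,q,r] to [q,r] − [p,r] + [p,q]. For instance
  ∂bcd = cd − bd + bc,
  ∂cde = de − ce + cd.
This gives a 18×12 integer matrix of rank 12; reducing to Smith normal form yields diagonal entries (1,1,1,1,1,1,1,1,1,1,1,2).

Now H_k = ker ∂_k / im ∂_{k+1}, so:

  H_0: rank C_0 − rank ∂_1 = 7 − 6 = 1, and the invariant factors of ∂_1 are all 1, so H_0 = Z.
  H_1: rank ker ∂_1 − rank ∂_2 = (18 − 6) − 12 = 0, and ∂_2 has invariant factor 2 > 1, so H_1 = Z_2.
  H_2: rank ker ∂_2 − rank ∂_3 = (12 − 12) − 0 = 0, and there is no ∂_3, so H_2 = 0.

(K is a triangulation of the real projective plane RP^2.)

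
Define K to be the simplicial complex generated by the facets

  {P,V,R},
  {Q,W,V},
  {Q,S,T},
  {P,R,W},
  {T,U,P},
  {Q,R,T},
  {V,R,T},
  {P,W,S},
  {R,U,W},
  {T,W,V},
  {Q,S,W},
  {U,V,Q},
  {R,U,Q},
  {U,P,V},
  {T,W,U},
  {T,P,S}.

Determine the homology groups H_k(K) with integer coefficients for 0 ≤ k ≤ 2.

H_0 = Z,  H_1 = Z^2,  H_2 = Z.

We work with the vertex ordering P < Q < R < S < T < U < V < W. The simplices of K, each written with vertices in increasing order, are:

  0-simplices (8): P, Q, R, S, T, U, V, W
  1-simplices (24): PR, PS, PT, PU, PV, PW, QR, QS, QT, QU, QV, QW, RT, RU, RV, RW, ST, SW, TU, TV, TW, UV, UW, VW
  2-simplices (16): PRV, PRW, PST, PSW, PTU, PUV, QRT, QRU, QST, QSW, QUV, QVW, RTV, RUW, TUW, TVW

so the chain groups are C_0 ≅ Z^8, C_1 ≅ Z^24, C_2 ≅ Z^16.

∂_1: C_1 → C_0 sends each edge [p,q] (with p < q) to q − p. For instance
  ∂QT = T − Q.
The resulting 8×24 matrix has rank 7, and its Smith normal form has invariant factors (1,1,1,1,1,1,1).

∂_2: C_2 → C_1 acts by ∂[p,q,r] = [q,r] − [p,r] + [p,q]. For instance
  ∂TVW = VW − TW + TV,
  ∂PSW = SW − PW + PS.
The 24×16 boundary matrix has rank 15 and Smith normal form diag(1,1,1,1,1,1,1,1,1,1,1,1,1,1,1).

Computing H_k = (kernel of ∂_k) / (image of ∂_{k+1}):

  H_0: rank C_0 − rank ∂_1 = 8 − 7 = 1, and the invariant factors of ∂_1 are all 1, so H_0 ≅ Z.
  H_1: rank ker ∂_1 − rank ∂_2 = (24 − 7) − 15 = 2, and the invariant factors of ∂_2 are all 1, so H_1 ≅ Z^2.
  H_2: rank ker ∂_2 − rank ∂_3 = (16 − 15) − 0 = 1, and there is no ∂_3, so H_2 ≅ Z.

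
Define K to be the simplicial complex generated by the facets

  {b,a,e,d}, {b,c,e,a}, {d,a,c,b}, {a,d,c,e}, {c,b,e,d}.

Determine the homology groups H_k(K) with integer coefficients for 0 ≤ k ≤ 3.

Take the total order a < b < c < d < e on the vertex set. Then K (dimension 3) consists of the simplices:

  0-simplices (5): a, b, c, d, e
  1-simplices (10): ab, ac, ad, ae, bc, bd, be, cd, ce, de
  2-simplices (10): abc, abd, abe, acd, ace, ade, bcd, bce, bde, cde
  3-simplices (5): abcd, abce, abde, acde, bcde

Hence C_0 ≅ Z^5, C_1 ≅ Z^10, C_2 ≅ Z^10, C_3 ≅ Z^5.

The boundary map ∂_1: C_1 → C_0 is given by ∂[p,q] = [q] − [p]. For instance
  ∂ab = b − a.
The resulting 5×10 matrix has rank 4, and its Smith normal form has invariant factors (1,1,1,1).

Boundary ∂_2: C_2 → C_1 acts by ∂[p,q,r] = [q,r] − [p,r] + [p,q]. For instance
  ∂bde = de − be + bd,
  ∂bcd = cd − bd + bc.
This gives a 10×10 integer matrix of rank 6; reducing to Smith normal form yields diagonal entries (1,1,1,1,1,1).

The boundary map ∂_3: C_3 → C_2 sends each 3-simplex σ to the alternating sum Σ_i (−1)^i (σ with its i-th vertex removed). For instance
  ∂acde = cde − ade + ace − acd,
  ∂bcde = cde − bde + bce − bcd.
As a 10×5 matrix over Z this has rank 4, with invariant factors (1,1,1,1).

Now H_k = ker ∂_k / im ∂_{k+1}, so:

  H_0: rank C_0 − rank ∂_1 = 5 − 4 = 1, and the invariant factors of ∂_1 are all 1, so H_0 = Z.
  H_1: rank ker ∂_1 − rank ∂_2 = (10 − 4) − 6 = 0, and the invariant factors of ∂_2 are all 1, so H_1 = 0.
  H_2: rank ker ∂_2 − rank ∂_3 = (10 − 6) − 4 = 0, and the invariant factors of ∂_3 are all 1, so H_2 = 0.
  H_3: rank ker ∂_3 − rank ∂_4 = (5 − 4) − 0 = 1, and there is no ∂_4, so H_3 = Z.

As a check, the Euler characteristic is 5 − 10 + 10 − 5 = 0, which agrees with 1 − 0 + 0 − 1 = 0.
(K is a triangulation of the 3-sphere S^3.)

H_0 = Z,  H_1 = 0,  H_2 = 0,  H_3 = Z.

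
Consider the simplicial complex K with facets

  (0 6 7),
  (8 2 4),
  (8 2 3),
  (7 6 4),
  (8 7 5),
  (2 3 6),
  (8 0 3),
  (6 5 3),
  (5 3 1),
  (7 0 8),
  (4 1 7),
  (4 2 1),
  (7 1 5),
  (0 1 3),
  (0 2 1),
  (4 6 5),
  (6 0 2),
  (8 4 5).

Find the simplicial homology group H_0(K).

H_0 ≅ Z.

Fix the vertex order 0 < 1 < 2 < 3 < 4 < 5 < 6 < 7 < 8 and write every simplex with vertices in increasing order. Then dim K = 2 and the simplices of K are:

  0-simplices (9): [0], [1], [2], [3], [4], [5], [6], [7], [8]
  1-simplices (27): (27 of them)
  2-simplices (18): [0,1,2], [0,1,3], [0,2,6], [0,3,8], [0,6,7], [0,7,8], [1,2,4], [1,3,5], [1,4,7], [1,5,7], [2,3,6], [2,3,8], [2,4,8], [3,5,6], [4,5,6], [4,5,8], [4,6,7], [5,7,8]

giving chain groups C_0 ≅ Z^9, C_1 ≅ Z^27, C_2 ≅ Z^18.

The boundary map ∂_1: C_1 → C_0 maps an edge to its endpoints' difference, ∂[p,q] = q − p. For instance
  ∂[0,6] = [6] − [0].
As a 9×27 matrix over Z this has rank 8, with invariant factors (1,1,1,1,1,1,1,1).

Boundary ∂_2: C_2 → C_1 acts by ∂[p,q,r] = [q,r] − [p,r] + [p,q]. For instance
  ∂[4,6,7] = [6,7] − [4,7] + [4,6],
  ∂[1,5,7] = [5,7] − [1,7] + [1,5].
The resulting 27×18 matrix has rank 18, and its Smith normal form has invariant factors (1,1,1,1,1,1,1,1,1,1,1,1,1,1,1,1,1,2).

Now H_k = ker ∂_k / im ∂_{k+1}, so:

  H_0: rank C_0 − rank ∂_1 = 9 − 8 = 1, and the invariant factors of ∂_1 are all 1, so H_0 ≅ Z.

(K is a triangulation of the Klein bottle.)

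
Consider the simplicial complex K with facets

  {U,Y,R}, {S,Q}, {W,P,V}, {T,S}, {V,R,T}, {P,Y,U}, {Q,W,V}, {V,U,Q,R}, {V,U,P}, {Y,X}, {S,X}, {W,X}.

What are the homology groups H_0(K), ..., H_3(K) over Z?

We work with the vertex ordering P < Q < R < S < T < U < V < W < X < Y. The simplices of K, each written with vertices in increasing order, are:

  0-simplices (10): P, Q, R, S, T, U, V, W, X, Y
  1-simplices (21): PU, PV, PW, PY, QR, QS, QU, QV, QW, RT, RU, RV, RY, ST, SX, TV, UV, UY, VW, WX, XY
  2-simplices (10): PUV, PUY, PVW, QRU, QRV, QUV, QVW, RTV, RUV, RUY
  3-simplices (1): QRUV

Hence C_0 ≅ Z^10, C_1 ≅ Z^21, C_2 ≅ Z^10, C_3 ≅ Z^1.

The boundary map ∂_1: C_1 → C_0 maps an edge to its endpoints' difference, ∂[p,q] = q − p. For instance
  ∂RV = V − R.
The 10×21 boundary matrix has rank 9 and Smith normal form diag(1,1,1,1,1,1,1,1,1).

The boundary map ∂_2: C_2 → C_1 acts by ∂[p,q,r] = [q,r] − [p,r] + [p,q]. For instance
  ∂RUY = UY − RY + RU,
  ∂QVW = VW − QW + QV.
The 21×10 boundary matrix has rank 9 and Smith normal form diag(1,1,1,1,1,1,1,1,1).

Boundary ∂_3: C_3 → C_2 sends each 3-simplex σ to the alternating sum Σ_i (−1)^i (σ with its i-th vertex removed). For instance
  ∂QRUV = RUV − QUV + QRV − QRU.
This gives a 10×1 integer matrix of rank 1; reducing to Smith normal form yields diagonal entries (1).

Now H_k = ker ∂_k / im ∂_{k+1}, so:

  H_0: rank C_0 − rank ∂_1 = 10 − 9 = 1, and the invariant factors of ∂_1 are all 1, so H_0 ≅ Z.
  H_1: rank ker ∂_1 − rank ∂_2 = (21 − 9) − 9 = 3, and the invariant factors of ∂_2 are all 1, so H_1 ≅ Z^3.
  H_2: rank ker ∂_2 − rank ∂_3 = (10 − 9) − 1 = 0, and the invariant factors of ∂_3 are all 1, so H_2 ≅ 0.
  H_3: rank ker ∂_3 − rank ∂_4 = (1 − 1) − 0 = 0, and there is no ∂_4, so H_3 ≅ 0.

As a check, the Euler characteristic is 10 − 21 + 10 − 1 = -2, which agrees with 1 − 3 + 0 − 0 = -2.

H_0 ≅ Z,  H_1 ≅ Z^3,  H_2 = 0,  H_3 = 0.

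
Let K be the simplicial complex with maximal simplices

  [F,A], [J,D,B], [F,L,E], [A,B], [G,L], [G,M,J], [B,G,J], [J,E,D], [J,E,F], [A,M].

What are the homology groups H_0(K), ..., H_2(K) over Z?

We work with the vertex ordering A < B < D < E < F < G < J < L < M. The simplices of K, each written with vertices in increasing order, are:

  0-simplices (9): A, B, D, E, F, G, J, L, M
  1-simplices (17): AB, AF, AM, BD, BG, BJ, DE, DJ, EF, EJ, EL, FJ, FL, GJ, GL, GM, JM
  2-simplices (6): BDJ, BGJ, DEJ, EFJ, EFL, GJM

Hence C_0 ≅ Z^9, C_1 ≅ Z^17, C_2 ≅ Z^6.

The boundary map ∂_1: C_1 → C_0 sends each edge [p,q] (with p < q) to q − p. For instance
  ∂BD = D − B.
The 9×17 boundary matrix has rank 8 and Smith normal form diag(1,1,1,1,1,1,1,1).

The boundary map ∂_2: C_2 → C_1 maps a triangle to the signed sum of its edges. For instance
  ∂GJM = JM − GM + GJ,
  ∂BDJ = DJ − BJ + BD.
This gives a 17×6 integer matrix of rank 6; reducing to Smith normal form yields diagonal entries (1,1,1,1,1,1).

Computing H_k = (kernel of ∂_k) / (image of ∂_{k+1}):

  H_0: rank C_0 − rank ∂_1 = 9 − 8 = 1, and the invariant factors of ∂_1 are all 1, so H_0 ≅ Z.
  H_1: rank ker ∂_1 − rank ∂_2 = (17 − 8) − 6 = 3, and the invariant factors of ∂_2 are all 1, so H_1 ≅ Z^3.
  H_2: rank ker ∂_2 − rank ∂_3 = (6 − 6) − 0 = 0, and there is no ∂_3, so H_2 ≅ 0.

As a check, the Euler characteristic is 9 − 17 + 6 = -2, which agrees with 1 − 3 + 0 = -2.

H_0 ≅ Z,  H_1 ≅ Z^3,  H_2 = 0.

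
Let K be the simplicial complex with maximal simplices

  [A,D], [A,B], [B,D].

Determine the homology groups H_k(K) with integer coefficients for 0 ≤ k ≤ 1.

Take the total order A < B < D on the vertex set. Then K (dimension 1) consists of the simplices:

  0-simplices (3): A, B, D
  1-simplices (3): AB, AD, BD

so the chain groups are C_0 ≅ Z^3, C_1 ≅ Z^3.

∂_1: C_1 → C_0 maps an edge to its endpoints' difference, ∂[p,q] = q − p.
As a 3×3 matrix over Z this has rank 2, with invariant factors (1,1).

Reading off H_k = ker ∂_k / im ∂_{k+1}:

  H_0: rank C_0 − rank ∂_1 = 3 − 2 = 1, and the invariant factors of ∂_1 are all 1, so H_0 = Z.
  H_1: rank ker ∂_1 − rank ∂_2 = (3 − 2) − 0 = 1, and there is no ∂_2, so H_1 = Z.

(K is a triangulation of the circle S^1.)

H_0 ≅ Z,  H_1 ≅ Z.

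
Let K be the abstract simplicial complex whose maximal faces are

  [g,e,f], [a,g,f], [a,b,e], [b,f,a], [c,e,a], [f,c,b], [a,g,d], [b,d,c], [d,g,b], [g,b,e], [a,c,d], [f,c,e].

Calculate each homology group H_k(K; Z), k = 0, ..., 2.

H_0 = Z,  H_1 = Z/2,  H_2 = 0.

K has 7 vertices, 18 edges, 12 triangles.
rank ∂_0 = 0, rank ∂_1 = 6 ⇒ b_0 = 7 − 0 − 6 = 1; all invariant factors of ∂_1 are 1 so no torsion. So H_0 ≅ Z.
rank ∂_1 = 6, rank ∂_2 = 12 ⇒ b_1 = 18 − 6 − 12 = 0; ∂_2 has invariant factor(s) [2] giving torsion. So H_1 ≅ Z/2.
rank ∂_2 = 12, rank ∂_3 = 0 ⇒ b_2 = 12 − 12 − 0 = 0. So H_2 ≅ 0.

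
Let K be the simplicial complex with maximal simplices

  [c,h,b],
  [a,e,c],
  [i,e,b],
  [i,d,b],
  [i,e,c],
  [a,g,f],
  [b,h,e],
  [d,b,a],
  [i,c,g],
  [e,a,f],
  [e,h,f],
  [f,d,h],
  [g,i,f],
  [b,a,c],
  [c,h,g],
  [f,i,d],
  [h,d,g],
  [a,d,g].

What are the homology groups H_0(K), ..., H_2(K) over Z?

H_0 ≅ Z,  H_1 ≅ Z ⊕ Z/2Z,  H_2 = 0.

Order the vertices as a < b < c < d < e < f < g < h < i. Listing each simplex with vertices in this order, K has dimension 2 with simplices:

  0-simplices (9): a, b, c, d, e, f, g, h, i
  1-simplices (27): ab, ac, ad, ae, af, ag, bc, bd, be, bh, bi, ce, cg, ch, ci, df, dg, dh, di, ef, eh, ei, fg, fh, fi, gh, gi
  2-simplices (18): abc, abd, ace, adg, aef, afg, bch, bdi, beh, bei, cei, cgh, cgi, dfh, dfi, dgh, efh, fgi

so the chain groups are C_0 ≅ Z^9, C_1 ≅ Z^27, C_2 ≅ Z^18.

The boundary map ∂_1: C_1 → C_0 maps an edge to its endpoints' difference, ∂[p,q] = q − p. For instance
  ∂ef = f − e.
This gives a 9×27 integer matrix of rank 8; reducing to Smith normal form yields diagonal entries (1,1,1,1,1,1,1,1).

Boundary ∂_2: C_2 → C_1 maps a triangle to the signed sum of its edges. For instance
  ∂abc = bc − ac + ab,
  ∂bch = ch − bh + bc.
The 27×18 boundary matrix has rank 18 and Smith normal form diag(1,1,1,1,1,1,1,1,1,1,1,1,1,1,1,1,1,2).

From H_k ≅ ker(∂_k) / im(∂_{k+1}) we obtain:

  H_0: rank C_0 − rank ∂_1 = 9 − 8 = 1, and the invariant factors of ∂_1 are all 1, so H_0 = Z.
  H_1: rank ker ∂_1 − rank ∂_2 = (27 − 8) − 18 = 1, and ∂_2 has invariant factor 2 > 1, so H_1 = Z ⊕ Z/2Z.
  H_2: rank ker ∂_2 − rank ∂_3 = (18 − 18) − 0 = 0, and there is no ∂_3, so H_2 = 0.

(K is a triangulation of the Klein bottle.)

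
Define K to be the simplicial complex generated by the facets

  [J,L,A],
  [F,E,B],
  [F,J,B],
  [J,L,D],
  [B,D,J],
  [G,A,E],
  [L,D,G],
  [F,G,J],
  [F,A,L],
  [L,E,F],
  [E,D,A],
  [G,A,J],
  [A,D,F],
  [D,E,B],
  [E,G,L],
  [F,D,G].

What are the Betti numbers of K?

b_0 = 1, b_1 = 2, b_2 = 1.

Order the vertices as A < B < D < E < F < G < J < L. Listing each simplex with vertices in this order, K has dimension 2 with simplices:

  0-simplices (8): A, B, D, E, F, G, J, L
  1-simplices (24): AD, AE, AF, AG, AJ, AL, BD, BE, BF, BJ, DE, DF, DG, DJ, DL, EF, EG, EL, FG, FJ, FL, GJ, GL, JL
  2-simplices (16): ADE, ADF, AEG, AFL, AGJ, AJL, BDE, BDJ, BEF, BFJ, DFG, DGL, DJL, EFL, EGL, FGJ

Hence C_0 ≅ Z^8, C_1 ≅ Z^24, C_2 ≅ Z^16.

The boundary map ∂_1: C_1 → C_0 sends each edge [p,q] (with p < q) to q − p.
This gives a 8×24 integer matrix of rank 7; reducing to Smith normal form yields diagonal entries (1,1,1,1,1,1,1).

Boundary ∂_2: C_2 → C_1 acts by ∂[p,q,r] = [q,r] − [p,r] + [p,q]. For instance
  ∂AJL = JL − AL + AJ,
  ∂AGJ = GJ − AJ + AG.
The 24×16 boundary matrix has rank 15 and Smith normal form diag(1,1,1,1,1,1,1,1,1,1,1,1,1,1,1).

Reading off H_k = ker ∂_k / im ∂_{k+1}:

  H_0: rank C_0 − rank ∂_1 = 8 − 7 = 1, and the invariant factors of ∂_1 are all 1, so H_0 = Z.
  H_1: rank ker ∂_1 − rank ∂_2 = (24 − 7) − 15 = 2, and the invariant factors of ∂_2 are all 1, so H_1 = Z^2.
  H_2: rank ker ∂_2 − rank ∂_3 = (16 − 15) − 0 = 1, and there is no ∂_3, so H_2 = Z.

Hence the Betti numbers are b_0 = 1, b_1 = 2, b_2 = 1.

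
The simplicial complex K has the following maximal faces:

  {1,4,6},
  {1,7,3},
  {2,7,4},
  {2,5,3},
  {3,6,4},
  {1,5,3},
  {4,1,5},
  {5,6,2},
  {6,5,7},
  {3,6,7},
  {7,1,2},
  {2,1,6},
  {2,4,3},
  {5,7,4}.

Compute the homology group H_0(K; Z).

Fix the vertex order 1 < 2 < 3 < 4 < 5 < 6 < 7 and write every simplex with vertices in increasing order. Then dim K = 2 and the simplices of K are:

  0-simplices (7): [1], [2], [3], [4], [5], [6], [7]
  1-simplices (21): [1,2], [1,3], [1,4], [1,5], [1,6], [1,7], [2,3], [2,4], [2,5], [2,6], [2,7], [3,4], [3,5], [3,6], [3,7], [4,5], [4,6], [4,7], [5,6], [5,7], [6,7]
  2-simplices (14): [1,2,6], [1,2,7], [1,3,5], [1,3,7], [1,4,5], [1,4,6], [2,3,4], [2,3,5], [2,4,7], [2,5,6], [3,4,6], [3,6,7], [4,5,7], [5,6,7]

so the chain groups are C_0 ≅ Z^7, C_1 ≅ Z^21, C_2 ≅ Z^14.

Boundary ∂_1: C_1 → C_0 sends each edge [p,q] (with p < q) to q − p. For instance
  ∂[6,7] = [7] − [6].
The 7×21 boundary matrix has rank 6 and Smith normal form diag(1,1,1,1,1,1).

Boundary ∂_2: C_2 → C_1 sends each 2-simplex [p,q,r] to [q,r] − [p,r] + [p,q]. For instance
  ∂[1,4,5] = [4,5] − [1,5] + [1,4],
  ∂[2,3,5] = [3,5] − [2,5] + [2,3].
The resulting 21×14 matrix has rank 13, and its Smith normal form has invariant factors (1,1,1,1,1,1,1,1,1,1,1,1,1).

Reading off H_k = ker ∂_k / im ∂_{k+1}:

  H_0: rank C_0 − rank ∂_1 = 7 − 6 = 1, and the invariant factors of ∂_1 are all 1, so H_0 ≅ Z.

H_0 ≅ Z.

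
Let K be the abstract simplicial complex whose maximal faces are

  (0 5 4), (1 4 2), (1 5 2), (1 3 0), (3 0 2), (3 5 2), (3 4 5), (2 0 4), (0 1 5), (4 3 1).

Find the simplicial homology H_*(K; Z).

K has 6 vertices, 15 edges, 10 triangles.
rank ∂_0 = 0, rank ∂_1 = 5 ⇒ b_0 = 6 − 0 − 5 = 1; all invariant factors of ∂_1 are 1 so no torsion. So H_0 ≅ Z.
rank ∂_1 = 5, rank ∂_2 = 10 ⇒ b_1 = 15 − 5 − 10 = 0; ∂_2 has invariant factor(s) [2] giving torsion. So H_1 ≅ Z/2.
rank ∂_2 = 10, rank ∂_3 = 0 ⇒ b_2 = 10 − 10 − 0 = 0. So H_2 ≅ 0.

H_0 ≅ Z,  H_1 ≅ Z/2,  H_2 = 0.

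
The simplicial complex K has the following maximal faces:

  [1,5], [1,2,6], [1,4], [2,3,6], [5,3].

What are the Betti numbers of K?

b_0 = 1, b_1 = 1, b_2 = 0.

Fix the vertex order 1 < 2 < 3 < 4 < 5 < 6 and write every simplex with vertices in increasing order. Then dim K = 2 and the simplices of K are:

  0-simplices (6): [1], [2], [3], [4], [5], [6]
  1-simplices (8): [1,2], [1,4], [1,5], [1,6], [2,3], [2,6], [3,5], [3,6]
  2-simplices (2): [1,2,6], [2,3,6]

so the chain groups are C_0 ≅ Z^6, C_1 ≅ Z^8, C_2 ≅ Z^2.

Boundary ∂_1: C_1 → C_0 is given by ∂[p,q] = [q] − [p]. For instance
  ∂[3,5] = [5] − [3].
As a 6×8 matrix over Z this has rank 5, with invariant factors (1,1,1,1,1).

∂_2: C_2 → C_1 acts by ∂[p,q,r] = [q,r] − [p,r] + [p,q]. For instance
  ∂[1,2,6] = [2,6] − [1,6] + [1,2],
  ∂[2,3,6] = [3,6] − [2,6] + [2,3].
The resulting 8×2 matrix has rank 2, and its Smith normal form has invariant factors (1,1).

Reading off H_k = ker ∂_k / im ∂_{k+1}:

  H_0: rank C_0 − rank ∂_1 = 6 − 5 = 1, and the invariant factors of ∂_1 are all 1, so H_0 ≅ Z.
  H_1: rank ker ∂_1 − rank ∂_2 = (8 − 5) − 2 = 1, and the invariant factors of ∂_2 are all 1, so H_1 ≅ Z.
  H_2: rank ker ∂_2 − rank ∂_3 = (2 − 2) − 0 = 0, and there is no ∂_3, so H_2 ≅ 0.

As a check, the Euler characteristic is 6 − 8 + 2 = 0, which agrees with 1 − 1 + 0 = 0.

Hence the Betti numbers are b_0 = 1, b_1 = 1, b_2 = 0.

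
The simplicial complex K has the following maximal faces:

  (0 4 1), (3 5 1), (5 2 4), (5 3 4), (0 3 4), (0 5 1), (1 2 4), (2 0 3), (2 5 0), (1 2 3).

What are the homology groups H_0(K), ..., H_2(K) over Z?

H_0 ≅ Z,  H_1 ≅ Z_2,  H_2 = 0.

Order the vertices as 0 < 1 < 2 < 3 < 4 < 5. Listing each simplex with vertices in this order, K has dimension 2 with simplices:

  0-simplices (6): [0], [1], [2], [3], [4], [5]
  1-simplices (15): [0,1], [0,2], [0,3], [0,4], [0,5], [1,2], [1,3], [1,4], [1,5], [2,3], [2,4], [2,5], [3,4], [3,5], [4,5]
  2-simplices (10): [0,1,4], [0,1,5], [0,2,3], [0,2,5], [0,3,4], [1,2,3], [1,2,4], [1,3,5], [2,4,5], [3,4,5]

so the chain groups are C_0 ≅ Z^6, C_1 ≅ Z^15, C_2 ≅ Z^10.

Boundary ∂_1: C_1 → C_0 maps an edge to its endpoints' difference, ∂[p,q] = q − p.
This gives a 6×15 integer matrix of rank 5; reducing to Smith normal form yields diagonal entries (1,1,1,1,1).

Boundary ∂_2: C_2 → C_1 maps a triangle to the signed sum of its edges. For instance
  ∂[0,1,4] = [1,4] − [0,4] + [0,1],
  ∂[0,2,5] = [2,5] − [0,5] + [0,2].
This gives a 15×10 integer matrix of rank 10; reducing to Smith normal form yields diagonal entries (1,1,1,1,1,1,1,1,1,2).

From H_k ≅ ker(∂_k) / im(∂_{k+1}) we obtain:

  H_0: rank C_0 − rank ∂_1 = 6 − 5 = 1, and the invariant factors of ∂_1 are all 1, so H_0 ≅ Z.
  H_1: rank ker ∂_1 − rank ∂_2 = (15 − 5) − 10 = 0, and ∂_2 has invariant factor 2 > 1, so H_1 ≅ Z_2.
  H_2: rank ker ∂_2 − rank ∂_3 = (10 − 10) − 0 = 0, and there is no ∂_3, so H_2 ≅ 0.

As a check, the Euler characteristic is 6 − 15 + 10 = 1, which agrees with 1 − 0 + 0 = 1.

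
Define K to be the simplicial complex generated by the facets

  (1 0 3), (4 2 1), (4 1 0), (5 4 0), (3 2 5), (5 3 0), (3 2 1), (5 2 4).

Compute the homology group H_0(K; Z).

Order the vertices as 0 < 1 < 2 < 3 < 4 < 5. Listing each simplex with vertices in this order, K has dimension 2 with simplices:

  0-simplices (6): [0], [1], [2], [3], [4], [5]
  1-simplices (12): [0,1], [0,3], [0,4], [0,5], [1,2], [1,3], [1,4], [2,3], [2,4], [2,5], [3,5], [4,5]
  2-simplices (8): [0,1,3], [0,1,4], [0,3,5], [0,4,5], [1,2,3], [1,2,4], [2,3,5], [2,4,5]

so the chain groups are C_0 ≅ Z^6, C_1 ≅ Z^12, C_2 ≅ Z^8.

The boundary map ∂_1: C_1 → C_0 maps an edge to its endpoints' difference, ∂[p,q] = q − p.
The 6×12 boundary matrix has rank 5 and Smith normal form diag(1,1,1,1,1).

Boundary ∂_2: C_2 → C_1 acts by ∂[p,q,r] = [q,r] − [p,r] + [p,q]. For instance
  ∂[1,2,4] = [2,4] − [1,4] + [1,2],
  ∂[0,4,5] = [4,5] − [0,5] + [0,4].
The 12×8 boundary matrix has rank 7 and Smith normal form diag(1,1,1,1,1,1,1).

Computing H_k = (kernel of ∂_k) / (image of ∂_{k+1}):

  H_0: rank C_0 − rank ∂_1 = 6 − 5 = 1, and the invariant factors of ∂_1 are all 1, so H_0 ≅ Z.

(K is a triangulation of the 2-sphere S^2.)

H_0 = Z.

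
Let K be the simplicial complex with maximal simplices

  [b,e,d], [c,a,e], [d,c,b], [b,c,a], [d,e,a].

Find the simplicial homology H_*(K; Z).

H_0 ≅ Z,  H_1 ≅ Z,  H_2 = 0.

We work with the vertex ordering a < b < c < d < e. The simplices of K, each written with vertices in increasing order, are:

  0-simplices (5): a, b, c, d, e
  1-simplices (10): ab, ac, ad, ae, bc, bd, be, cd, ce, de
  2-simplices (5): abc, ace, ade, bcd, bde

Hence C_0 ≅ Z^5, C_1 ≅ Z^10, C_2 ≅ Z^5.

The boundary map ∂_1: C_1 → C_0 sends each edge [p,q] (with p < q) to q − p.
This gives a 5×10 integer matrix of rank 4; reducing to Smith normal form yields diagonal entries (1,1,1,1).

Boundary ∂_2: C_2 → C_1 maps a triangle to the signed sum of its edges. For instance
  ∂ade = de − ae + ad,
  ∂abc = bc − ac + ab.
This gives a 10×5 integer matrix of rank 5; reducing to Smith normal form yields diagonal entries (1,1,1,1,1).

Computing H_k = (kernel of ∂_k) / (image of ∂_{k+1}):

  H_0: rank C_0 − rank ∂_1 = 5 − 4 = 1, and the invariant factors of ∂_1 are all 1, so H_0 = Z.
  H_1: rank ker ∂_1 − rank ∂_2 = (10 − 4) − 5 = 1, and the invariant factors of ∂_2 are all 1, so H_1 = Z.
  H_2: rank ker ∂_2 − rank ∂_3 = (5 − 5) − 0 = 0, and there is no ∂_3, so H_2 = 0.

As a check, the Euler characteristic is 5 − 10 + 5 = 0, which agrees with 1 − 1 + 0 = 0.
(K is a triangulation of the Möbius band.)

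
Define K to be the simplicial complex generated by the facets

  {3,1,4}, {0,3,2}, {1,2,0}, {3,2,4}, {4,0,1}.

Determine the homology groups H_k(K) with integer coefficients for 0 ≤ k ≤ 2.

H_0 = Z,  H_1 = Z,  H_2 = 0.

Take the total order 0 < 1 < 2 < 3 < 4 on the vertex set. Then K (dimension 2) consists of the simplices:

  0-simplices (5): [0], [1], [2], [3], [4]
  1-simplices (10): [0,1], [0,2], [0,3], [0,4], [1,2], [1,3], [1,4], [2,3], [2,4], [3,4]
  2-simplices (5): [0,1,2], [0,1,4], [0,2,3], [1,3,4], [2,3,4]

so the chain groups are C_0 ≅ Z^5, C_1 ≅ Z^10, C_2 ≅ Z^5.

The boundary map ∂_1: C_1 → C_0 maps an edge to its endpoints' difference, ∂[p,q] = q − p.
The resulting 5×10 matrix has rank 4, and its Smith normal form has invariant factors (1,1,1,1).

∂_2: C_2 → C_1 acts by ∂[p,q,r] = [q,r] − [p,r] + [p,q]. For instance
  ∂[0,2,3] = [2,3] − [0,3] + [0,2],
  ∂[0,1,4] = [1,4] − [0,4] + [0,1].
As a 10×5 matrix over Z this has rank 5, with invariant factors (1,1,1,1,1).

Computing H_k = (kernel of ∂_k) / (image of ∂_{k+1}):

  H_0: rank C_0 − rank ∂_1 = 5 − 4 = 1, and the invariant factors of ∂_1 are all 1, so H_0 ≅ Z.
  H_1: rank ker ∂_1 − rank ∂_2 = (10 − 4) − 5 = 1, and the invariant factors of ∂_2 are all 1, so H_1 ≅ Z.
  H_2: rank ker ∂_2 − rank ∂_3 = (5 − 5) − 0 = 0, and there is no ∂_3, so H_2 ≅ 0.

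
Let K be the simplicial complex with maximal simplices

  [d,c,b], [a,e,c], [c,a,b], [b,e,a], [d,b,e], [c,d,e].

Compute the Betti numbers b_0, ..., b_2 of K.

b_0 = 1, b_1 = 0, b_2 = 1.

Take the total order a < b < c < d < e on the vertex set. Then K (dimension 2) consists of the simplices:

  0-simplices (5): a, b, c, d, e
  1-simplices (9): ab, ac, ae, bc, bd, be, cd, ce, de
  2-simplices (6): abc, abe, ace, bcd, bde, cde

so the chain groups are C_0 ≅ Z^5, C_1 ≅ Z^9, C_2 ≅ Z^6.

The boundary map ∂_1: C_1 → C_0 maps an edge to its endpoints' difference, ∂[p,q] = q − p. For instance
  ∂ce = e − c.
This gives a 5×9 integer matrix of rank 4; reducing to Smith normal form yields diagonal entries (1,1,1,1).

Boundary ∂_2: C_2 → C_1 acts by ∂[p,q,r] = [q,r] − [p,r] + [p,q]. For instance
  ∂abc = bc − ac + ab,
  ∂ace = ce − ae + ac.
The resulting 9×6 matrix has rank 5, and its Smith normal form has invariant factors (1,1,1,1,1).

Now H_k = ker ∂_k / im ∂_{k+1}, so:

  H_0: rank C_0 − rank ∂_1 = 5 − 4 = 1, and the invariant factors of ∂_1 are all 1, so H_0 ≅ Z.
  H_1: rank ker ∂_1 − rank ∂_2 = (9 − 4) − 5 = 0, and the invariant factors of ∂_2 are all 1, so H_1 ≅ 0.
  H_2: rank ker ∂_2 − rank ∂_3 = (6 − 5) − 0 = 1, and there is no ∂_3, so H_2 ≅ Z.

Hence the Betti numbers are b_0 = 1, b_1 = 0, b_2 = 1.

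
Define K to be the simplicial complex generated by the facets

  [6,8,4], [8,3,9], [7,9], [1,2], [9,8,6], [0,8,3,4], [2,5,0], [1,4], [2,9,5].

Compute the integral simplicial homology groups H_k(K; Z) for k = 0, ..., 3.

Order the vertices as 0 < 1 < 2 < 3 < 4 < 5 < 6 < 7 < 8 < 9. Listing each simplex with vertices in this order, K has dimension 3 with simplices:

  0-simplices (10): [0], [1], [2], [3], [4], [5], [6], [7], [8], [9]
  1-simplices (19): [0,2], [0,3], [0,4], [0,5], [0,8], [1,2], [1,4], [2,5], [2,9], [3,4], [3,8], [3,9], [4,6], [4,8], [5,9], [6,8], [6,9], [7,9], [8,9]
  2-simplices (9): [0,2,5], [0,3,4], [0,3,8], [0,4,8], [2,5,9], [3,4,8], [3,8,9], [4,6,8], [6,8,9]
  3-simplices (1): [0,3,4,8]

giving chain groups C_0 ≅ Z^10, C_1 ≅ Z^19, C_2 ≅ Z^9, C_3 ≅ Z^1.

The boundary map ∂_1: C_1 → C_0 maps an edge to its endpoints' difference, ∂[p,q] = q − p. For instance
  ∂[2,9] = [9] − [2].
This gives a 10×19 integer matrix of rank 9; reducing to Smith normal form yields diagonal entries (1,1,1,1,1,1,1,1,1).

∂_2: C_2 → C_1 sends each 2-simplex [p,q,r] to [q,r] − [p,r] + [p,q]. For instance
  ∂[3,4,8] = [4,8] − [3,8] + [3,4],
  ∂[3,8,9] = [8,9] − [3,9] + [3,8].
The resulting 19×9 matrix has rank 8, and its Smith normal form has invariant factors (1,1,1,1,1,1,1,1).

Boundary ∂_3: C_3 → C_2 sends each 3-simplex σ to the alternating sum Σ_i (−1)^i (σ with its i-th vertex removed). For instance
  ∂[0,3,4,8] = [3,4,8] − [0,4,8] + [0,3,8] − [0,3,4].
The resulting 9×1 matrix has rank 1, and its Smith normal form has invariant factors (1).

Now H_k = ker ∂_k / im ∂_{k+1}, so:

  H_0: rank C_0 − rank ∂_1 = 10 − 9 = 1, and the invariant factors of ∂_1 are all 1, so H_0 ≅ Z.
  H_1: rank ker ∂_1 − rank ∂_2 = (19 − 9) − 8 = 2, and the invariant factors of ∂_2 are all 1, so H_1 ≅ Z^2.
  H_2: rank ker ∂_2 − rank ∂_3 = (9 − 8) − 1 = 0, and the invariant factors of ∂_3 are all 1, so H_2 ≅ 0.
  H_3: rank ker ∂_3 − rank ∂_4 = (1 − 1) − 0 = 0, and there is no ∂_4, so H_3 ≅ 0.

H_0 ≅ Z,  H_1 ≅ Z^2,  H_2 = 0,  H_3 = 0.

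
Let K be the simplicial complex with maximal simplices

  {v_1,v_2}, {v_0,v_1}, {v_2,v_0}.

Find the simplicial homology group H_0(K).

Take the total order v_0 < v_1 < v_2 on the vertex set. Then K (dimension 1) consists of the simplices:

  0-simplices (3): [v_0], [v_1], [v_2]
  1-simplices (3): [v_0,v_1], [v_0,v_2], [v_1,v_2]

Hence C_0 ≅ Z^3, C_1 ≅ Z^3.

∂_1: C_1 → C_0 sends each edge [p,q] (with p < q) to q − p. For instance
  ∂[v_1,v_2] = [v_2] − [v_1].
As a 3×3 matrix over Z this has rank 2, with invariant factors (1,1).

Computing H_k = (kernel of ∂_k) / (image of ∂_{k+1}):

  H_0: rank C_0 − rank ∂_1 = 3 − 2 = 1, and the invariant factors of ∂_1 are all 1, so H_0 = Z.

H_0 = Z.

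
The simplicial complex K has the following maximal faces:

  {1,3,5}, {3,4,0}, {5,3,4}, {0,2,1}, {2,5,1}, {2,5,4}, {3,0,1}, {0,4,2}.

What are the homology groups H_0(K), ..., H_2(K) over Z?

Order the vertices as 0 < 1 < 2 < 3 < 4 < 5. Listing each simplex with vertices in this order, K has dimension 2 with simplices:

  0-simplices (6): [0], [1], [2], [3], [4], [5]
  1-simplices (12): [0,1], [0,2], [0,3], [0,4], [1,2], [1,3], [1,5], [2,4], [2,5], [3,4], [3,5], [4,5]
  2-simplices (8): [0,1,2], [0,1,3], [0,2,4], [0,3,4], [1,2,5], [1,3,5], [2,4,5], [3,4,5]

giving chain groups C_0 ≅ Z^6, C_1 ≅ Z^12, C_2 ≅ Z^8.

Boundary ∂_1: C_1 → C_0 maps an edge to its endpoints' difference, ∂[p,q] = q − p. For instance
  ∂[2,4] = [4] − [2].
The resulting 6×12 matrix has rank 5, and its Smith normal form has invariant factors (1,1,1,1,1).

The boundary map ∂_2: C_2 → C_1 maps a triangle to the signed sum of its edges. For instance
  ∂[0,1,3] = [1,3] − [0,3] + [0,1],
  ∂[0,2,4] = [2,4] − [0,4] + [0,2].
As a 12×8 matrix over Z this has rank 7, with invariant factors (1,1,1,1,1,1,1).

Reading off H_k = ker ∂_k / im ∂_{k+1}:

  H_0: rank C_0 − rank ∂_1 = 6 − 5 = 1, and the invariant factors of ∂_1 are all 1, so H_0 = Z.
  H_1: rank ker ∂_1 − rank ∂_2 = (12 − 5) − 7 = 0, and the invariant factors of ∂_2 are all 1, so H_1 = 0.
  H_2: rank ker ∂_2 − rank ∂_3 = (8 − 7) − 0 = 1, and there is no ∂_3, so H_2 = Z.

(K is a triangulation of the 2-sphere S^2.)

H_0 = Z,  H_1 = 0,  H_2 = Z.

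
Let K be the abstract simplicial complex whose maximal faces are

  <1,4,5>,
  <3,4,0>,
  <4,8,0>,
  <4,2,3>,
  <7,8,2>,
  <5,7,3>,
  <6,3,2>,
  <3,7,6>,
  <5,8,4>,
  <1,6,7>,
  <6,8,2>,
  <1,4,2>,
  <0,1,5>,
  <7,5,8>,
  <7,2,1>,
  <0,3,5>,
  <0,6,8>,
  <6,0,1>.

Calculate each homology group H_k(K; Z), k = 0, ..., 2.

H_0 = Z,  H_1 = Z × Z/2,  H_2 = 0.

Fix the vertex order 0 < 1 < 2 < 3 < 4 < 5 < 6 < 7 < 8 and write every simplex with vertices in increasing order. Then dim K = 2 and the simplices of K are:

  0-simplices (9): [0], [1], [2], [3], [4], [5], [6], [7], [8]
  1-simplices (27): (27 of them)
  2-simplices (18): [0,1,5], [0,1,6], [0,3,4], [0,3,5], [0,4,8], [0,6,8], [1,2,4], [1,2,7], [1,4,5], [1,6,7], [2,3,4], [2,3,6], [2,6,8], [2,7,8], [3,5,7], [3,6,7], [4,5,8], [5,7,8]

giving chain groups C_0 ≅ Z^9, C_1 ≅ Z^27, C_2 ≅ Z^18.

The boundary map ∂_1: C_1 → C_0 sends each edge [p,q] (with p < q) to q − p.
The 9×27 boundary matrix has rank 8 and Smith normal form diag(1,1,1,1,1,1,1,1).

Boundary ∂_2: C_2 → C_1 maps a triangle to the signed sum of its edges. For instance
  ∂[2,6,8] = [6,8] − [2,8] + [2,6],
  ∂[0,6,8] = [6,8] − [0,8] + [0,6].
The resulting 27×18 matrix has rank 18, and its Smith normal form has invariant factors (1,1,1,1,1,1,1,1,1,1,1,1,1,1,1,1,1,2).

From H_k ≅ ker(∂_k) / im(∂_{k+1}) we obtain:

  H_0: rank C_0 − rank ∂_1 = 9 − 8 = 1, and the invariant factors of ∂_1 are all 1, so H_0 = Z.
  H_1: rank ker ∂_1 − rank ∂_2 = (27 − 8) − 18 = 1, and ∂_2 has invariant factor 2 > 1, so H_1 = Z × Z/2.
  H_2: rank ker ∂_2 − rank ∂_3 = (18 − 18) − 0 = 0, and there is no ∂_3, so H_2 = 0.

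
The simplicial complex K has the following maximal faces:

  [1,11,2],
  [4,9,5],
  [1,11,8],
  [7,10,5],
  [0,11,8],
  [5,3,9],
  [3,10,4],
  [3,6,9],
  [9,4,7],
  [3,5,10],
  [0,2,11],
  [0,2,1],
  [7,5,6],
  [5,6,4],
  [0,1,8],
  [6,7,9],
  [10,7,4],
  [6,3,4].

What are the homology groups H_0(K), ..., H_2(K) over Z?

Take the total order 0 < 1 < 2 < 3 < 4 < 5 < 6 < 7 < 8 < 9 < 10 < 11 on the vertex set. Then K (dimension 2) consists of the simplices:

  0-simplices (12): [0], [1], [2], [3], [4], [5], [6], [7], [8], [9], [10], [11]
  1-simplices (27): (27 of them)
  2-simplices (18): (18 of them)

Hence C_0 ≅ Z^12, C_1 ≅ Z^27, C_2 ≅ Z^18.

The boundary map ∂_1: C_1 → C_0 maps an edge to its endpoints' difference, ∂[p,q] = q − p. For instance
  ∂[5,10] = [10] − [5].
The resulting 12×27 matrix has rank 10, and its Smith normal form has invariant factors (1,1,1,1,1,1,1,1,1,1).

Boundary ∂_2: C_2 → C_1 sends each 2-simplex [p,q,r] to [q,r] − [p,r] + [p,q]. For instance
  ∂[4,5,6] = [5,6] − [4,6] + [4,5],
  ∂[0,8,11] = [8,11] − [0,11] + [0,8].
As a 27×18 matrix over Z this has rank 17, with invariant factors (1,1,1,1,1,1,1,1,1,1,1,1,1,1,1,1,2).

From H_k ≅ ker(∂_k) / im(∂_{k+1}) we obtain:

  H_0: rank C_0 − rank ∂_1 = 12 − 10 = 2, and the invariant factors of ∂_1 are all 1, so H_0 ≅ Z^2.
  H_1: rank ker ∂_1 − rank ∂_2 = (27 − 10) − 17 = 0, and ∂_2 has invariant factor 2 > 1, so H_1 ≅ Z/2.
  H_2: rank ker ∂_2 − rank ∂_3 = (18 − 17) − 0 = 1, and there is no ∂_3, so H_2 ≅ Z.

As a check, the Euler characteristic is 12 − 27 + 18 = 3, which agrees with 2 − 0 + 1 = 3.

H_0 = Z^2,  H_1 = Z/2,  H_2 = Z.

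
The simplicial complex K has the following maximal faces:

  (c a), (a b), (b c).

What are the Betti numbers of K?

K has 3 vertices, 3 edges.
rank ∂_0 = 0, rank ∂_1 = 2 ⇒ b_0 = 3 − 0 − 2 = 1; all invariant factors of ∂_1 are 1 so no torsion. So H_0 = Z.
rank ∂_1 = 2, rank ∂_2 = 0 ⇒ b_1 = 3 − 2 − 0 = 1. So H_1 = Z.

b_0 = 1, b_1 = 1.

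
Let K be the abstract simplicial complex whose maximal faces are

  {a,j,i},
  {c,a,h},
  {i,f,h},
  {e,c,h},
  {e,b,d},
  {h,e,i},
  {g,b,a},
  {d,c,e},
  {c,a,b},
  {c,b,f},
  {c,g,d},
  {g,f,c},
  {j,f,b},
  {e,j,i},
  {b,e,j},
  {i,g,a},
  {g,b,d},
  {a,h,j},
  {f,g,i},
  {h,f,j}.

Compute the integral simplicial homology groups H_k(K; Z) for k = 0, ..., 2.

H_0 ≅ Z,  H_1 ≅ Z ⊕ Z/2,  H_2 = 0.

We work with the vertex ordering a < b < c < d < e < f < g < h < i < j. The simplices of K, each written with vertices in increasing order, are:

  0-simplices (10): a, b, c, d, e, f, g, h, i, j
  1-simplices (30): ab, ac, ag, ah, ai, aj, bc, bd, be, bf, bg, bj, cd, ce, cf, cg, ch, de, dg, eh, ei, ej, fg, fh, fi, fj, gi, hi, hj, ij
  2-simplices (20): abc, abg, ach, agi, ahj, aij, bcf, bde, bdg, bej, bfj, cde, cdg, ceh, cfg, ehi, eij, fgi, fhi, fhj

giving chain groups C_0 ≅ Z^10, C_1 ≅ Z^30, C_2 ≅ Z^20.

∂_1: C_1 → C_0 is given by ∂[p,q] = [q] − [p]. For instance
  ∂eh = h − e.
This gives a 10×30 integer matrix of rank 9; reducing to Smith normal form yields diagonal entries (1,1,1,1,1,1,1,1,1).

∂_2: C_2 → C_1 sends each 2-simplex [p,q,r] to [q,r] − [p,r] + [p,q]. For instance
  ∂bde = de − be + bd,
  ∂ach = ch − ah + ac.
As a 30×20 matrix over Z this has rank 20, with invariant factors (1,1,1,1,1,1,1,1,1,1,1,1,1,1,1,1,1,1,1,2).

From H_k ≅ ker(∂_k) / im(∂_{k+1}) we obtain:

  H_0: rank C_0 − rank ∂_1 = 10 − 9 = 1, and the invariant factors of ∂_1 are all 1, so H_0 ≅ Z.
  H_1: rank ker ∂_1 − rank ∂_2 = (30 − 9) − 20 = 1, and ∂_2 has invariant factor 2 > 1, so H_1 ≅ Z ⊕ Z/2.
  H_2: rank ker ∂_2 − rank ∂_3 = (20 − 20) − 0 = 0, and there is no ∂_3, so H_2 ≅ 0.

(K is a triangulation of the Klein bottle.)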